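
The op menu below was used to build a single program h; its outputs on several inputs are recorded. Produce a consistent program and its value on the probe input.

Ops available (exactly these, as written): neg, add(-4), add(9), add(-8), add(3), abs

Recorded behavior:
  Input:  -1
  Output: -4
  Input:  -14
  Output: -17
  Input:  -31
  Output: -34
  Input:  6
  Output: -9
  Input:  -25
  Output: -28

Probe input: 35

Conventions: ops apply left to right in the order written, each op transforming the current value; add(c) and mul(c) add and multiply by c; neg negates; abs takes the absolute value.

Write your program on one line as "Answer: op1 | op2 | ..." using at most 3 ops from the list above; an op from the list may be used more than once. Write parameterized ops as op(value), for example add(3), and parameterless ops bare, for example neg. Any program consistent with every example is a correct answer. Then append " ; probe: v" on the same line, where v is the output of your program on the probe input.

abs | add(3) | neg ; probe: -38

Check, running the answer program on each example:
  -1 -> 1 -> 4 -> -4
  -14 -> 14 -> 17 -> -17
  -31 -> 31 -> 34 -> -34
  6 -> 6 -> 9 -> -9
  -25 -> 25 -> 28 -> -28
  probe: 35 -> 35 -> 38 -> -38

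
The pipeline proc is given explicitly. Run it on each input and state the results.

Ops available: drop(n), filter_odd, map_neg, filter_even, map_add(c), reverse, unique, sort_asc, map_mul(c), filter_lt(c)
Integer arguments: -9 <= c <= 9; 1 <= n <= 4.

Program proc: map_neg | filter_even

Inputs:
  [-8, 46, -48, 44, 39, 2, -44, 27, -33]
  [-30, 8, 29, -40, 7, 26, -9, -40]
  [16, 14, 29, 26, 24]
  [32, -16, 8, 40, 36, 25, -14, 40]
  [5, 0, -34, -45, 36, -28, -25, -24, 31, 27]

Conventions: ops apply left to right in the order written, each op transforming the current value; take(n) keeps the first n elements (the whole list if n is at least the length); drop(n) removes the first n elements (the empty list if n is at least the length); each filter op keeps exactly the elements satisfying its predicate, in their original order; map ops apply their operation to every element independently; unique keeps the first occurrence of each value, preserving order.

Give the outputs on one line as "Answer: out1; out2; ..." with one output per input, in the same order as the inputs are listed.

[8, -46, 48, -44, -2, 44]; [30, -8, 40, -26, 40]; [-16, -14, -26, -24]; [-32, 16, -8, -40, -36, 14, -40]; [0, 34, -36, 28, 24]

Execution, op by op:
  [-8, 46, -48, 44, 39, 2, -44, 27, -33] -> [8, -46, 48, -44, -39, -2, 44, -27, 33] -> [8, -46, 48, -44, -2, 44]
  [-30, 8, 29, -40, 7, 26, -9, -40] -> [30, -8, -29, 40, -7, -26, 9, 40] -> [30, -8, 40, -26, 40]
  [16, 14, 29, 26, 24] -> [-16, -14, -29, -26, -24] -> [-16, -14, -26, -24]
  [32, -16, 8, 40, 36, 25, -14, 40] -> [-32, 16, -8, -40, -36, -25, 14, -40] -> [-32, 16, -8, -40, -36, 14, -40]
  [5, 0, -34, -45, 36, -28, -25, -24, 31, 27] -> [-5, 0, 34, 45, -36, 28, 25, 24, -31, -27] -> [0, 34, -36, 28, 24]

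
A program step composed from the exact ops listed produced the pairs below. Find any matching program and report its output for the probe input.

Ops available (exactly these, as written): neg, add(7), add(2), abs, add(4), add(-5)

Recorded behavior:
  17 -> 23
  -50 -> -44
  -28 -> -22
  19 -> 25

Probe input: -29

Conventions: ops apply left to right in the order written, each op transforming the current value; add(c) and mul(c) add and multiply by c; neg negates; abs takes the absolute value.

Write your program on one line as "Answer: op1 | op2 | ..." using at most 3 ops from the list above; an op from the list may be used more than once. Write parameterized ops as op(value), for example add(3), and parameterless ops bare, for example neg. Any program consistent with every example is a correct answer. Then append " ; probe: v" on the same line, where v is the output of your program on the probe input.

add(4) | add(2) ; probe: -23

Check, running the answer program on each example:
  17 -> 21 -> 23
  -50 -> -46 -> -44
  -28 -> -24 -> -22
  19 -> 23 -> 25
  probe: -29 -> -25 -> -23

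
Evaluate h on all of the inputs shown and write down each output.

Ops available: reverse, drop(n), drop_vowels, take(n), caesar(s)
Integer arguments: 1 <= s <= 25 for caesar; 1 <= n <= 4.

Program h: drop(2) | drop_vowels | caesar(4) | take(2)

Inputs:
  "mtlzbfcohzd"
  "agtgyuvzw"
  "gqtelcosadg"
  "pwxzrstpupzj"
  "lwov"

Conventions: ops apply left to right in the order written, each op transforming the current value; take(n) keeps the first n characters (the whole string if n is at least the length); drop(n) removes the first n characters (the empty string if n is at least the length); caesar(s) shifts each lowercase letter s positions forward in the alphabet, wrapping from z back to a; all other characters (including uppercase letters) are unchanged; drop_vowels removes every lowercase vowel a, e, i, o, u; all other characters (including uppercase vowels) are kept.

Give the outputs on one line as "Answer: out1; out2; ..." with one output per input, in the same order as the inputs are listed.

"pd"; "xk"; "xp"; "bd"; "z"

Execution, op by op:
  "mtlzbfcohzd" -> "lzbfcohzd" -> "lzbfchzd" -> "pdfjgldh" -> "pd"
  "agtgyuvzw" -> "tgyuvzw" -> "tgyvzw" -> "xkczda" -> "xk"
  "gqtelcosadg" -> "telcosadg" -> "tlcsdg" -> "xpgwhk" -> "xp"
  "pwxzrstpupzj" -> "xzrstpupzj" -> "xzrstppzj" -> "bdvwxttdn" -> "bd"
  "lwov" -> "ov" -> "v" -> "z" -> "z"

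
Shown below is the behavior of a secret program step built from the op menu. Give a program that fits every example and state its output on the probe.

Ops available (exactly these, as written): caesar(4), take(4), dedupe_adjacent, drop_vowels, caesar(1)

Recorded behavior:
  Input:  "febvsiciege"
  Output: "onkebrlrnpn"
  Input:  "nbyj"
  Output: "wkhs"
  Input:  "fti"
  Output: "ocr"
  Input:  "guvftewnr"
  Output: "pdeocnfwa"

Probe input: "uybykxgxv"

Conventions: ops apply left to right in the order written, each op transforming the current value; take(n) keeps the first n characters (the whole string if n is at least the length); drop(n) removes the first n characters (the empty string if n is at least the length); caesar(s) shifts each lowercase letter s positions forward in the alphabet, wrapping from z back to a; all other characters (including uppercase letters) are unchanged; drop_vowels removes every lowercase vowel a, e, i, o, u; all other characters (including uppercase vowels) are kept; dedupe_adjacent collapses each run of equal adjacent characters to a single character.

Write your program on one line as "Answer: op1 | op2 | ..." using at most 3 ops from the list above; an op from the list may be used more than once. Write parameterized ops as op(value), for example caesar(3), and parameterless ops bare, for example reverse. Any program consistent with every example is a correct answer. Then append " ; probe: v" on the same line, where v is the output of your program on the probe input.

caesar(4) | caesar(4) | caesar(1) ; probe: "dhkhtgpge"

Check, running the answer program on each example:
  "febvsiciege" -> "jifzwmgmiki" -> "nmjdaqkqmom" -> "onkebrlrnpn"
  "nbyj" -> "rfcn" -> "vjgr" -> "wkhs"
  "fti" -> "jxm" -> "nbq" -> "ocr"
  "guvftewnr" -> "kyzjxiarv" -> "ocdnbmevz" -> "pdeocnfwa"
  probe: "uybykxgxv" -> "ycfcobkbz" -> "cgjgsfofd" -> "dhkhtgpge"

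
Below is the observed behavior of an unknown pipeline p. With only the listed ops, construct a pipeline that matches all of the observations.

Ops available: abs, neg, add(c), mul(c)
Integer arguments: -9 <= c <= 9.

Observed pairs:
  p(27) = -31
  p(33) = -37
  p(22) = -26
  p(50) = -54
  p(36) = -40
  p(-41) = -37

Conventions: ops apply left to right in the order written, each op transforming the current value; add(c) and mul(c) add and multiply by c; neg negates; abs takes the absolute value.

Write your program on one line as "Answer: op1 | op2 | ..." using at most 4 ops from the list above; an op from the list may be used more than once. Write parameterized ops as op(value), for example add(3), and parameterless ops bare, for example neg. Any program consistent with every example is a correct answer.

add(6) | add(-2) | abs | neg

Check, running the answer program on each example:
  27 -> 33 -> 31 -> 31 -> -31
  33 -> 39 -> 37 -> 37 -> -37
  22 -> 28 -> 26 -> 26 -> -26
  50 -> 56 -> 54 -> 54 -> -54
  36 -> 42 -> 40 -> 40 -> -40
  -41 -> -35 -> -37 -> 37 -> -37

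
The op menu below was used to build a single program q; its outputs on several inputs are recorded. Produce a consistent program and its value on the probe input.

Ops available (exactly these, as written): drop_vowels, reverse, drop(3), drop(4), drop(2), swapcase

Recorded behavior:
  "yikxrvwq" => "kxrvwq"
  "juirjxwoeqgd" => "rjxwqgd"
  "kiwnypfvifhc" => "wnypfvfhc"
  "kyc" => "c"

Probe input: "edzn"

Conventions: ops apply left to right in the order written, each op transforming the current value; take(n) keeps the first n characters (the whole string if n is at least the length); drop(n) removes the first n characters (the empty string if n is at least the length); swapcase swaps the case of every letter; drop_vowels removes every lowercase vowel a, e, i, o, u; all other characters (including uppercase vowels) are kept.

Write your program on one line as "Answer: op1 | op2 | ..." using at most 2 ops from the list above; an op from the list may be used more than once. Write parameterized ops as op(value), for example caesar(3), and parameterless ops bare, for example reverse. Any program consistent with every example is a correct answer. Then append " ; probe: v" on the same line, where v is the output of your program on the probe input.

drop(2) | drop_vowels ; probe: "zn"

Check, running the answer program on each example:
  "yikxrvwq" -> "kxrvwq" -> "kxrvwq"
  "juirjxwoeqgd" -> "irjxwoeqgd" -> "rjxwqgd"
  "kiwnypfvifhc" -> "wnypfvifhc" -> "wnypfvfhc"
  "kyc" -> "c" -> "c"
  probe: "edzn" -> "zn" -> "zn"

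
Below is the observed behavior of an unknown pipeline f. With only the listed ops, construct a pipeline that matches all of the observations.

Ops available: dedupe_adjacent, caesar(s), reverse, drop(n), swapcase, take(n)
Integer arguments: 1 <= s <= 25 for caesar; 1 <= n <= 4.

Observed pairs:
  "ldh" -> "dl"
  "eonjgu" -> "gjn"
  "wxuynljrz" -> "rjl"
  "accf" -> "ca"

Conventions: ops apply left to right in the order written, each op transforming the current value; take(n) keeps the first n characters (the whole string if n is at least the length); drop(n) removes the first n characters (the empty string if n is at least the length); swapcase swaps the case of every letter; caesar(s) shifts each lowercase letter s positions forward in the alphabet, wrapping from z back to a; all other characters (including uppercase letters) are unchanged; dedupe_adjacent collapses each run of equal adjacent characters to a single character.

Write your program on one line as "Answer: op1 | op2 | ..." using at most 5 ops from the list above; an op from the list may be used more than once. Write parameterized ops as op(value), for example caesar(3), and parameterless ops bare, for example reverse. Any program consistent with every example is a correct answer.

reverse | dedupe_adjacent | drop(1) | take(3)

Check, running the answer program on each example:
  "ldh" -> "hdl" -> "hdl" -> "dl" -> "dl"
  "eonjgu" -> "ugjnoe" -> "ugjnoe" -> "gjnoe" -> "gjn"
  "wxuynljrz" -> "zrjlnyuxw" -> "zrjlnyuxw" -> "rjlnyuxw" -> "rjl"
  "accf" -> "fcca" -> "fca" -> "ca" -> "ca"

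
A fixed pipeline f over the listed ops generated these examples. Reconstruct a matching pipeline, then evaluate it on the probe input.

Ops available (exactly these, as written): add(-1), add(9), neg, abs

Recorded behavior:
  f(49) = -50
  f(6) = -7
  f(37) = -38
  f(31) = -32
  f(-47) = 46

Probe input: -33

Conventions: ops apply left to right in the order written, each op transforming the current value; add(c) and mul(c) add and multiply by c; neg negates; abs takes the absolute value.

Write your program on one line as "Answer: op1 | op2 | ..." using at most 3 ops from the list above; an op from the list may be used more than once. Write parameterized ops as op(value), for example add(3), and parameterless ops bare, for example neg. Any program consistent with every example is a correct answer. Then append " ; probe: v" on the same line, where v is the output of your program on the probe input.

neg | add(-1) ; probe: 32

Check, running the answer program on each example:
  49 -> -49 -> -50
  6 -> -6 -> -7
  37 -> -37 -> -38
  31 -> -31 -> -32
  -47 -> 47 -> 46
  probe: -33 -> 33 -> 32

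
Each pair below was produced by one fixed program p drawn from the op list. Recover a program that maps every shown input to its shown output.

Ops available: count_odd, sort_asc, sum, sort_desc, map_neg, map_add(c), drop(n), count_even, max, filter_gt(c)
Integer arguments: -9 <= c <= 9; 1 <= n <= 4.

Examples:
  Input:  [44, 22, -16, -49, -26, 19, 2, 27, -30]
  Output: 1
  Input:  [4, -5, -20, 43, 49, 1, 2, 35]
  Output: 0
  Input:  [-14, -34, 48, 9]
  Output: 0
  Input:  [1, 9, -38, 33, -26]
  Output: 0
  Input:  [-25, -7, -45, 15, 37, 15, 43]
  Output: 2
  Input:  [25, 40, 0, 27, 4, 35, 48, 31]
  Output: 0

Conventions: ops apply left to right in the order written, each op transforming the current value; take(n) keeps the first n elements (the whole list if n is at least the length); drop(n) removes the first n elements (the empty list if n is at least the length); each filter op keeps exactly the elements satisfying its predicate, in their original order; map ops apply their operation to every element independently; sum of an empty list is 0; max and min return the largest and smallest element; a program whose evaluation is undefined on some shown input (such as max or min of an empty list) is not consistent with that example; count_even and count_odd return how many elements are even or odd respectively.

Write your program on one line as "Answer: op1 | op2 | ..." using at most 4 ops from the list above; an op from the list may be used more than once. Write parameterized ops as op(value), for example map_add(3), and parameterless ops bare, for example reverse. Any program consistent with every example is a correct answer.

map_neg | filter_gt(8) | count_odd

Check, running the answer program on each example:
  [44, 22, -16, -49, -26, 19, 2, 27, -30] -> [-44, -22, 16, 49, 26, -19, -2, -27, 30] -> [16, 49, 26, 30] -> 1
  [4, -5, -20, 43, 49, 1, 2, 35] -> [-4, 5, 20, -43, -49, -1, -2, -35] -> [20] -> 0
  [-14, -34, 48, 9] -> [14, 34, -48, -9] -> [14, 34] -> 0
  [1, 9, -38, 33, -26] -> [-1, -9, 38, -33, 26] -> [38, 26] -> 0
  [-25, -7, -45, 15, 37, 15, 43] -> [25, 7, 45, -15, -37, -15, -43] -> [25, 45] -> 2
  [25, 40, 0, 27, 4, 35, 48, 31] -> [-25, -40, 0, -27, -4, -35, -48, -31] -> [] -> 0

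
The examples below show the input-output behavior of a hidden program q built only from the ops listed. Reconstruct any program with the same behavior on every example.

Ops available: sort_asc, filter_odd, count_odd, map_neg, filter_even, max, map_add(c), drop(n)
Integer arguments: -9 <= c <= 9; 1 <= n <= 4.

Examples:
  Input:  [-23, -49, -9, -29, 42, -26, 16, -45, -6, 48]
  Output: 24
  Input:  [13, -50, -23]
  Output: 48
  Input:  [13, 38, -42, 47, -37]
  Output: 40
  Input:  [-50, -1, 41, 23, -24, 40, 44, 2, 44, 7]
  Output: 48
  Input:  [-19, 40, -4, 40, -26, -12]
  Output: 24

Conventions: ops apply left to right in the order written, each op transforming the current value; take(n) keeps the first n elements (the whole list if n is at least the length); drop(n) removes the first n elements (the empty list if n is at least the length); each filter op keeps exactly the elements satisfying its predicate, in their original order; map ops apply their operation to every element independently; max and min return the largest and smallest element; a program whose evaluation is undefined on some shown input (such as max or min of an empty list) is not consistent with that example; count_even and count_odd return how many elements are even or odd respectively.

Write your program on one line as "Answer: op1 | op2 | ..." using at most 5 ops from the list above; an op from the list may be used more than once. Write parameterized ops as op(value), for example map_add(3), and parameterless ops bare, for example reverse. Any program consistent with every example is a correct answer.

filter_even | map_neg | map_add(-2) | sort_asc | max

Check, running the answer program on each example:
  [-23, -49, -9, -29, 42, -26, 16, -45, -6, 48] -> [42, -26, 16, -6, 48] -> [-42, 26, -16, 6, -48] -> [-44, 24, -18, 4, -50] -> [-50, -44, -18, 4, 24] -> 24
  [13, -50, -23] -> [-50] -> [50] -> [48] -> [48] -> 48
  [13, 38, -42, 47, -37] -> [38, -42] -> [-38, 42] -> [-40, 40] -> [-40, 40] -> 40
  [-50, -1, 41, 23, -24, 40, 44, 2, 44, 7] -> [-50, -24, 40, 44, 2, 44] -> [50, 24, -40, -44, -2, -44] -> [48, 22, -42, -46, -4, -46] -> [-46, -46, -42, -4, 22, 48] -> 48
  [-19, 40, -4, 40, -26, -12] -> [40, -4, 40, -26, -12] -> [-40, 4, -40, 26, 12] -> [-42, 2, -42, 24, 10] -> [-42, -42, 2, 10, 24] -> 24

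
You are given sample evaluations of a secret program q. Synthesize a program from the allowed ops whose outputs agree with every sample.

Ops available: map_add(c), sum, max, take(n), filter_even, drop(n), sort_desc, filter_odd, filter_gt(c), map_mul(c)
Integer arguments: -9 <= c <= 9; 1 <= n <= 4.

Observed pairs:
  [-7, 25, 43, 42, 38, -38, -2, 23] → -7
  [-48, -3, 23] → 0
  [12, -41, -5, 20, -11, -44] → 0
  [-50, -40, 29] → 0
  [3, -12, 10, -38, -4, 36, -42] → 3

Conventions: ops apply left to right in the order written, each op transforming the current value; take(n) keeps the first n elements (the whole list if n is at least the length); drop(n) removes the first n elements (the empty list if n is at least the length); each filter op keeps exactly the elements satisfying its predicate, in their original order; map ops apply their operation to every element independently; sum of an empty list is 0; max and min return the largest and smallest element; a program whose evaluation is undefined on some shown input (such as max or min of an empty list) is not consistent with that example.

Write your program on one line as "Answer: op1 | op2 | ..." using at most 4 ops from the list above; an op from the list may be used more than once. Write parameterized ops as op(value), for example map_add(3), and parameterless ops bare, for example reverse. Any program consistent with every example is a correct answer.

take(1) | filter_odd | sum

Check, running the answer program on each example:
  [-7, 25, 43, 42, 38, -38, -2, 23] -> [-7] -> [-7] -> -7
  [-48, -3, 23] -> [-48] -> [] -> 0
  [12, -41, -5, 20, -11, -44] -> [12] -> [] -> 0
  [-50, -40, 29] -> [-50] -> [] -> 0
  [3, -12, 10, -38, -4, 36, -42] -> [3] -> [3] -> 3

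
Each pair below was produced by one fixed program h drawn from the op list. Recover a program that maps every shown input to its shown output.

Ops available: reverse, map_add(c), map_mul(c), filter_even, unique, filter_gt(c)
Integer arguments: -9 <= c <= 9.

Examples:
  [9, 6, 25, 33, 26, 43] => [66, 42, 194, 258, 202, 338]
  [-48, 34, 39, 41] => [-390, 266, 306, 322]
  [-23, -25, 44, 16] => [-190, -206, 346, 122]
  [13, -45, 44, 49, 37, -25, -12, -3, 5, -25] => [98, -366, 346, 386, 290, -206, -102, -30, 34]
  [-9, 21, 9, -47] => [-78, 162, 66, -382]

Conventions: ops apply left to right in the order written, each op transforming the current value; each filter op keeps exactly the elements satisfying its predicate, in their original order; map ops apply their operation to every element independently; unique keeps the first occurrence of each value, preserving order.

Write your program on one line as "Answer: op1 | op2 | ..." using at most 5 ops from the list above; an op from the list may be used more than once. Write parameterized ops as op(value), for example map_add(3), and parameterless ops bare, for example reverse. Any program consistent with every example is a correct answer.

unique | map_mul(4) | map_add(-3) | map_mul(2)

Check, running the answer program on each example:
  [9, 6, 25, 33, 26, 43] -> [9, 6, 25, 33, 26, 43] -> [36, 24, 100, 132, 104, 172] -> [33, 21, 97, 129, 101, 169] -> [66, 42, 194, 258, 202, 338]
  [-48, 34, 39, 41] -> [-48, 34, 39, 41] -> [-192, 136, 156, 164] -> [-195, 133, 153, 161] -> [-390, 266, 306, 322]
  [-23, -25, 44, 16] -> [-23, -25, 44, 16] -> [-92, -100, 176, 64] -> [-95, -103, 173, 61] -> [-190, -206, 346, 122]
  [13, -45, 44, 49, 37, -25, -12, -3, 5, -25] -> [13, -45, 44, 49, 37, -25, -12, -3, 5] -> [52, -180, 176, 196, 148, -100, -48, -12, 20] -> [49, -183, 173, 193, 145, -103, -51, -15, 17] -> [98, -366, 346, 386, 290, -206, -102, -30, 34]
  [-9, 21, 9, -47] -> [-9, 21, 9, -47] -> [-36, 84, 36, -188] -> [-39, 81, 33, -191] -> [-78, 162, 66, -382]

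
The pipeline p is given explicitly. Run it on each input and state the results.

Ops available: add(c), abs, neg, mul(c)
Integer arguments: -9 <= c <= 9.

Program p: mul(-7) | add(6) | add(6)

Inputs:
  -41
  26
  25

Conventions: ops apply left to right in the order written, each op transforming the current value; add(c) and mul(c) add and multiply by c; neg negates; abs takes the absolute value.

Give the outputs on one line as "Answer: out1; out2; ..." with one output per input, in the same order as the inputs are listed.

299; -170; -163

Execution, op by op:
  -41 -> 287 -> 293 -> 299
  26 -> -182 -> -176 -> -170
  25 -> -175 -> -169 -> -163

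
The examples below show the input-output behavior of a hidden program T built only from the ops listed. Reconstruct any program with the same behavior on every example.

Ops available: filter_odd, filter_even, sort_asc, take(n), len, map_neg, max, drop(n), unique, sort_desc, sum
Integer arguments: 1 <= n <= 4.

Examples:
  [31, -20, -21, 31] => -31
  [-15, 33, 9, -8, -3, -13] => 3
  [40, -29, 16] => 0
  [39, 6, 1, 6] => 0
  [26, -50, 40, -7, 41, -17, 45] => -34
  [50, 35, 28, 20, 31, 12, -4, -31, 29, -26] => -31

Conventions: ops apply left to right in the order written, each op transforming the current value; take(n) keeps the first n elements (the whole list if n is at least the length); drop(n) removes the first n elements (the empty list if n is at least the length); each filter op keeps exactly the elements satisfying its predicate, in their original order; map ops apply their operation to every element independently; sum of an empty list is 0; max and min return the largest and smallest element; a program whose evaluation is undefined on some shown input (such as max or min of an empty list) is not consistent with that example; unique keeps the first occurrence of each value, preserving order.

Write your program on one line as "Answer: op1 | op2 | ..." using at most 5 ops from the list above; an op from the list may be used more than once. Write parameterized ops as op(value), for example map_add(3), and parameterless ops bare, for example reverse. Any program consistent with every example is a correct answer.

map_neg | drop(3) | take(2) | filter_odd | sum

Check, running the answer program on each example:
  [31, -20, -21, 31] -> [-31, 20, 21, -31] -> [-31] -> [-31] -> [-31] -> -31
  [-15, 33, 9, -8, -3, -13] -> [15, -33, -9, 8, 3, 13] -> [8, 3, 13] -> [8, 3] -> [3] -> 3
  [40, -29, 16] -> [-40, 29, -16] -> [] -> [] -> [] -> 0
  [39, 6, 1, 6] -> [-39, -6, -1, -6] -> [-6] -> [-6] -> [] -> 0
  [26, -50, 40, -7, 41, -17, 45] -> [-26, 50, -40, 7, -41, 17, -45] -> [7, -41, 17, -45] -> [7, -41] -> [7, -41] -> -34
  [50, 35, 28, 20, 31, 12, -4, -31, 29, -26] -> [-50, -35, -28, -20, -31, -12, 4, 31, -29, 26] -> [-20, -31, -12, 4, 31, -29, 26] -> [-20, -31] -> [-31] -> -31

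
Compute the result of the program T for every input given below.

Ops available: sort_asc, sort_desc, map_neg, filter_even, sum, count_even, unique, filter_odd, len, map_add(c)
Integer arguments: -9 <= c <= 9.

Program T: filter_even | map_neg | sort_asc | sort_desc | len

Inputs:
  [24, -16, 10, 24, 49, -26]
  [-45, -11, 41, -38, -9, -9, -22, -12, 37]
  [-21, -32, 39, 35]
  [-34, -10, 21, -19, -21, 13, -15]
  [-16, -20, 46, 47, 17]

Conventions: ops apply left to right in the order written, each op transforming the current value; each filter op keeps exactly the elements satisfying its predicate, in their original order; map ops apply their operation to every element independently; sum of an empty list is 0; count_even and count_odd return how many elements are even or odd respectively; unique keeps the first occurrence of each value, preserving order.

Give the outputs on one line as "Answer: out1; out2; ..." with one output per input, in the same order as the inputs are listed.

Execution, op by op:
  [24, -16, 10, 24, 49, -26] -> [24, -16, 10, 24, -26] -> [-24, 16, -10, -24, 26] -> [-24, -24, -10, 16, 26] -> [26, 16, -10, -24, -24] -> 5
  [-45, -11, 41, -38, -9, -9, -22, -12, 37] -> [-38, -22, -12] -> [38, 22, 12] -> [12, 22, 38] -> [38, 22, 12] -> 3
  [-21, -32, 39, 35] -> [-32] -> [32] -> [32] -> [32] -> 1
  [-34, -10, 21, -19, -21, 13, -15] -> [-34, -10] -> [34, 10] -> [10, 34] -> [34, 10] -> 2
  [-16, -20, 46, 47, 17] -> [-16, -20, 46] -> [16, 20, -46] -> [-46, 16, 20] -> [20, 16, -46] -> 3

5; 3; 1; 2; 3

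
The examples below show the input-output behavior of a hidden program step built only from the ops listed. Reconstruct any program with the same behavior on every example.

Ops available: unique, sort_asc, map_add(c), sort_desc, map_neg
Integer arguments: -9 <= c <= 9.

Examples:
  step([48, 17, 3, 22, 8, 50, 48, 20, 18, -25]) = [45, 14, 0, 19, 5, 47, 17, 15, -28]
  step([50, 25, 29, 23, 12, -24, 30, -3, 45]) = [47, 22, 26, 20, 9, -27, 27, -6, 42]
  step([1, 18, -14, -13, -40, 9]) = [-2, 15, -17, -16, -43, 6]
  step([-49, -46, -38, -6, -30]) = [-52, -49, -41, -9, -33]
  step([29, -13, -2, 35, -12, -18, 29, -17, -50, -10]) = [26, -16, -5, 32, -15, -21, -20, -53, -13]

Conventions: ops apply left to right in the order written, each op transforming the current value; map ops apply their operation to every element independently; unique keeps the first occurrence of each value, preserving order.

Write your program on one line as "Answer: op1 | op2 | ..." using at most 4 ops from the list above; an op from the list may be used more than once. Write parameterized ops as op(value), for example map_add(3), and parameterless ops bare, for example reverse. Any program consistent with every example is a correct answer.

map_add(1) | map_add(-9) | map_add(5) | unique

Check, running the answer program on each example:
  [48, 17, 3, 22, 8, 50, 48, 20, 18, -25] -> [49, 18, 4, 23, 9, 51, 49, 21, 19, -24] -> [40, 9, -5, 14, 0, 42, 40, 12, 10, -33] -> [45, 14, 0, 19, 5, 47, 45, 17, 15, -28] -> [45, 14, 0, 19, 5, 47, 17, 15, -28]
  [50, 25, 29, 23, 12, -24, 30, -3, 45] -> [51, 26, 30, 24, 13, -23, 31, -2, 46] -> [42, 17, 21, 15, 4, -32, 22, -11, 37] -> [47, 22, 26, 20, 9, -27, 27, -6, 42] -> [47, 22, 26, 20, 9, -27, 27, -6, 42]
  [1, 18, -14, -13, -40, 9] -> [2, 19, -13, -12, -39, 10] -> [-7, 10, -22, -21, -48, 1] -> [-2, 15, -17, -16, -43, 6] -> [-2, 15, -17, -16, -43, 6]
  [-49, -46, -38, -6, -30] -> [-48, -45, -37, -5, -29] -> [-57, -54, -46, -14, -38] -> [-52, -49, -41, -9, -33] -> [-52, -49, -41, -9, -33]
  [29, -13, -2, 35, -12, -18, 29, -17, -50, -10] -> [30, -12, -1, 36, -11, -17, 30, -16, -49, -9] -> [21, -21, -10, 27, -20, -26, 21, -25, -58, -18] -> [26, -16, -5, 32, -15, -21, 26, -20, -53, -13] -> [26, -16, -5, 32, -15, -21, -20, -53, -13]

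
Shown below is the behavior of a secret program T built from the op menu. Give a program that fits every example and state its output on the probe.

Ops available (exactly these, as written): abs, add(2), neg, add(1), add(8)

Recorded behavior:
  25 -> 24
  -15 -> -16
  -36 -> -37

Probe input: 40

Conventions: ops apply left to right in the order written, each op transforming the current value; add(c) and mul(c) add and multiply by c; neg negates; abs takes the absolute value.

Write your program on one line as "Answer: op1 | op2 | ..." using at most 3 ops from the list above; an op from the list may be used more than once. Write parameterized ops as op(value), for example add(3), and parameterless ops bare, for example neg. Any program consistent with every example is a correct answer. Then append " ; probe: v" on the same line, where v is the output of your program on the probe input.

neg | add(1) | neg ; probe: 39

Check, running the answer program on each example:
  25 -> -25 -> -24 -> 24
  -15 -> 15 -> 16 -> -16
  -36 -> 36 -> 37 -> -37
  probe: 40 -> -40 -> -39 -> 39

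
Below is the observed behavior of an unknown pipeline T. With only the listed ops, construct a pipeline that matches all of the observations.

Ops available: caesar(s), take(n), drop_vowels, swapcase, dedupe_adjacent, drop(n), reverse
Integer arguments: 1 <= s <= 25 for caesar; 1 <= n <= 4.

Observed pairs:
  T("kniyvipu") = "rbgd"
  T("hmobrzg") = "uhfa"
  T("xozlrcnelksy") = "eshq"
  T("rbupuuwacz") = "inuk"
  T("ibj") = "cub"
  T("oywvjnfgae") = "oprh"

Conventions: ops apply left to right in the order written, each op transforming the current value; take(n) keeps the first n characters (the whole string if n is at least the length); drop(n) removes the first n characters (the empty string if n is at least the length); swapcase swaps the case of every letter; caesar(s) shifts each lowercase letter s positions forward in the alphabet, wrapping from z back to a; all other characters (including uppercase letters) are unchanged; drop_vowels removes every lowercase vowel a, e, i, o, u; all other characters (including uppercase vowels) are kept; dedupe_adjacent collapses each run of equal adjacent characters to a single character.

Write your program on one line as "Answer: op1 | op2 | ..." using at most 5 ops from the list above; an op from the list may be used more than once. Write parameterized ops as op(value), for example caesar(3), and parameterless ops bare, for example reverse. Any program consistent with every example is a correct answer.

dedupe_adjacent | caesar(19) | take(4) | reverse

Check, running the answer program on each example:
  "kniyvipu" -> "kniyvipu" -> "dgbrobin" -> "dgbr" -> "rbgd"
  "hmobrzg" -> "hmobrzg" -> "afhuksz" -> "afhu" -> "uhfa"
  "xozlrcnelksy" -> "xozlrcnelksy" -> "qhsekvgxedlr" -> "qhse" -> "eshq"
  "rbupuuwacz" -> "rbupuwacz" -> "kuninptvs" -> "kuni" -> "inuk"
  "ibj" -> "ibj" -> "buc" -> "buc" -> "cub"
  "oywvjnfgae" -> "oywvjnfgae" -> "hrpocgyztx" -> "hrpo" -> "oprh"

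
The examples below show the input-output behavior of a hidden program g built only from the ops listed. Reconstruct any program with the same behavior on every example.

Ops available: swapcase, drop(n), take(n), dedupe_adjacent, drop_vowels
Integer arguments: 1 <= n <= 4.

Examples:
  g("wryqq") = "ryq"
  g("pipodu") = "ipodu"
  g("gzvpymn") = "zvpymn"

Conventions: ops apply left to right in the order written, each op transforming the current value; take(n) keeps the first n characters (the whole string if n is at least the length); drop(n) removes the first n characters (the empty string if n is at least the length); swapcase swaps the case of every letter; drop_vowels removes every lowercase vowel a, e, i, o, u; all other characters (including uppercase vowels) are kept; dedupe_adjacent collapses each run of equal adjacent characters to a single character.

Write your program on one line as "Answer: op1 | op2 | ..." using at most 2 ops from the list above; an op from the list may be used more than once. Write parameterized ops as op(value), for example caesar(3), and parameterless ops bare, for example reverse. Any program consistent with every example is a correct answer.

dedupe_adjacent | drop(1)

Check, running the answer program on each example:
  "wryqq" -> "wryq" -> "ryq"
  "pipodu" -> "pipodu" -> "ipodu"
  "gzvpymn" -> "gzvpymn" -> "zvpymn"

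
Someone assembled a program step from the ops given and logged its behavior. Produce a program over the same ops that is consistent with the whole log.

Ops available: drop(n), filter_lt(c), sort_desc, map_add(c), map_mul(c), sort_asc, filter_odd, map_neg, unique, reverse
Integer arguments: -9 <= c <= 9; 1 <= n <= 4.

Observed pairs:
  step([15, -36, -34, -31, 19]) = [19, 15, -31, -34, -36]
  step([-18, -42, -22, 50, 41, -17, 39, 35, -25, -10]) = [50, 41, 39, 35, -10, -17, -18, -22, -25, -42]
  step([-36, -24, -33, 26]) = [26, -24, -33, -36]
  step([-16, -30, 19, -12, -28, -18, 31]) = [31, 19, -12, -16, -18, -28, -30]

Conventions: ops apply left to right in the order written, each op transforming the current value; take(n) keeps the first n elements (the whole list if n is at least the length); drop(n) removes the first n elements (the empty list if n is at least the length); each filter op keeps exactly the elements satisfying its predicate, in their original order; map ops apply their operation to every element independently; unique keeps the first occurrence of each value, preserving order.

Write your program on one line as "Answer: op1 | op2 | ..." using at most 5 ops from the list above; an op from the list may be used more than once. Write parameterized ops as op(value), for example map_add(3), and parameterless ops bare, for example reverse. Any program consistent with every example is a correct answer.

map_neg | reverse | sort_asc | map_neg

Check, running the answer program on each example:
  [15, -36, -34, -31, 19] -> [-15, 36, 34, 31, -19] -> [-19, 31, 34, 36, -15] -> [-19, -15, 31, 34, 36] -> [19, 15, -31, -34, -36]
  [-18, -42, -22, 50, 41, -17, 39, 35, -25, -10] -> [18, 42, 22, -50, -41, 17, -39, -35, 25, 10] -> [10, 25, -35, -39, 17, -41, -50, 22, 42, 18] -> [-50, -41, -39, -35, 10, 17, 18, 22, 25, 42] -> [50, 41, 39, 35, -10, -17, -18, -22, -25, -42]
  [-36, -24, -33, 26] -> [36, 24, 33, -26] -> [-26, 33, 24, 36] -> [-26, 24, 33, 36] -> [26, -24, -33, -36]
  [-16, -30, 19, -12, -28, -18, 31] -> [16, 30, -19, 12, 28, 18, -31] -> [-31, 18, 28, 12, -19, 30, 16] -> [-31, -19, 12, 16, 18, 28, 30] -> [31, 19, -12, -16, -18, -28, -30]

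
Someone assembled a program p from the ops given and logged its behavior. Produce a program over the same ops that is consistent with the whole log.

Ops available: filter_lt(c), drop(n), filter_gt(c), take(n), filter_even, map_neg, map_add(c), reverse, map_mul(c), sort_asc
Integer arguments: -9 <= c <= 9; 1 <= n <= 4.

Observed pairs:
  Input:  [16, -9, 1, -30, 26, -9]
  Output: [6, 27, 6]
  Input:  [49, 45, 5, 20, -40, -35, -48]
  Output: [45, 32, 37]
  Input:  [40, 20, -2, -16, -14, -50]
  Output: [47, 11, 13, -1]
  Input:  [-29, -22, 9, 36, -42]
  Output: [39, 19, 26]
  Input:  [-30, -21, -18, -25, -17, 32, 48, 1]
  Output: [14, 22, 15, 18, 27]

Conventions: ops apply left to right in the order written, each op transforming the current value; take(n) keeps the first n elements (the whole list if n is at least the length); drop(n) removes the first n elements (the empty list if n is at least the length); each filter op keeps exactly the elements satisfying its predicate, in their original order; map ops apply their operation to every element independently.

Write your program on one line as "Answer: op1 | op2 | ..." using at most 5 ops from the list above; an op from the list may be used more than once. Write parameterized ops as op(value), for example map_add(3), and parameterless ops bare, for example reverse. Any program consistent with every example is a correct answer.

map_neg | filter_gt(-1) | reverse | map_add(-3)

Check, running the answer program on each example:
  [16, -9, 1, -30, 26, -9] -> [-16, 9, -1, 30, -26, 9] -> [9, 30, 9] -> [9, 30, 9] -> [6, 27, 6]
  [49, 45, 5, 20, -40, -35, -48] -> [-49, -45, -5, -20, 40, 35, 48] -> [40, 35, 48] -> [48, 35, 40] -> [45, 32, 37]
  [40, 20, -2, -16, -14, -50] -> [-40, -20, 2, 16, 14, 50] -> [2, 16, 14, 50] -> [50, 14, 16, 2] -> [47, 11, 13, -1]
  [-29, -22, 9, 36, -42] -> [29, 22, -9, -36, 42] -> [29, 22, 42] -> [42, 22, 29] -> [39, 19, 26]
  [-30, -21, -18, -25, -17, 32, 48, 1] -> [30, 21, 18, 25, 17, -32, -48, -1] -> [30, 21, 18, 25, 17] -> [17, 25, 18, 21, 30] -> [14, 22, 15, 18, 27]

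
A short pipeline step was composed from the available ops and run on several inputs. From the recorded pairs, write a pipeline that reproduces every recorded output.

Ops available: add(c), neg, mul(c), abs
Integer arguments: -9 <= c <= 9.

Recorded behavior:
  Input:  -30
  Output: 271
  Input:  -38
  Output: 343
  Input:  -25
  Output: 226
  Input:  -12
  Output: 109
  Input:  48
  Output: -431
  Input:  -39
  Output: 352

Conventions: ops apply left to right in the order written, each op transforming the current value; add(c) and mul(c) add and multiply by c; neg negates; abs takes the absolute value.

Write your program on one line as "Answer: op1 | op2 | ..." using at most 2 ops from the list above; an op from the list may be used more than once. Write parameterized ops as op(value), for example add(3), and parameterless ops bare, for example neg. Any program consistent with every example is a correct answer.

mul(-9) | add(1)

Check, running the answer program on each example:
  -30 -> 270 -> 271
  -38 -> 342 -> 343
  -25 -> 225 -> 226
  -12 -> 108 -> 109
  48 -> -432 -> -431
  -39 -> 351 -> 352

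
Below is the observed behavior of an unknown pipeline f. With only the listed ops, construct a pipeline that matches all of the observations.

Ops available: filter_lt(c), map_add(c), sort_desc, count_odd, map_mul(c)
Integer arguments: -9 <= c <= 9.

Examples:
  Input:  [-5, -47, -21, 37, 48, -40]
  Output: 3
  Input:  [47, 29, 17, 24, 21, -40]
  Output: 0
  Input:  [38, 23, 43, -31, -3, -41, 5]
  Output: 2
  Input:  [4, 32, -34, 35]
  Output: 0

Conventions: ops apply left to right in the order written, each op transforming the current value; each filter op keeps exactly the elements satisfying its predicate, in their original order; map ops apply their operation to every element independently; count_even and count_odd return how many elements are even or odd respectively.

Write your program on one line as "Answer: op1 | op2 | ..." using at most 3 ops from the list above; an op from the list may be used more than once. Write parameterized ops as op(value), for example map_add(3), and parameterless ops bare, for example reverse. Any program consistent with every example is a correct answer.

filter_lt(-3) | count_odd

Check, running the answer program on each example:
  [-5, -47, -21, 37, 48, -40] -> [-5, -47, -21, -40] -> 3
  [47, 29, 17, 24, 21, -40] -> [-40] -> 0
  [38, 23, 43, -31, -3, -41, 5] -> [-31, -41] -> 2
  [4, 32, -34, 35] -> [-34] -> 0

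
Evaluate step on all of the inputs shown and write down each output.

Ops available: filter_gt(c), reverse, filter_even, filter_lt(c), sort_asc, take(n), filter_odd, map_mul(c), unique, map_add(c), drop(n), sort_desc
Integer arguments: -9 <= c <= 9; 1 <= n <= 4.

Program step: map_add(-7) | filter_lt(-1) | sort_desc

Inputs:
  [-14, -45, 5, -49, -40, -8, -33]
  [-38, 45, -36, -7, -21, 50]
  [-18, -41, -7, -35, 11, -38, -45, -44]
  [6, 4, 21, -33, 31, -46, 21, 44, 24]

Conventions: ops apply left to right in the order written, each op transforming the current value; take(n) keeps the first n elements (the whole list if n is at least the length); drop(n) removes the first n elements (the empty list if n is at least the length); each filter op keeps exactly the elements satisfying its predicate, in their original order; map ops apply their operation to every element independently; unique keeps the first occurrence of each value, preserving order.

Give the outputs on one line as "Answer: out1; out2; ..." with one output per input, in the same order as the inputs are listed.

[-2, -15, -21, -40, -47, -52, -56]; [-14, -28, -43, -45]; [-14, -25, -42, -45, -48, -51, -52]; [-3, -40, -53]

Execution, op by op:
  [-14, -45, 5, -49, -40, -8, -33] -> [-21, -52, -2, -56, -47, -15, -40] -> [-21, -52, -2, -56, -47, -15, -40] -> [-2, -15, -21, -40, -47, -52, -56]
  [-38, 45, -36, -7, -21, 50] -> [-45, 38, -43, -14, -28, 43] -> [-45, -43, -14, -28] -> [-14, -28, -43, -45]
  [-18, -41, -7, -35, 11, -38, -45, -44] -> [-25, -48, -14, -42, 4, -45, -52, -51] -> [-25, -48, -14, -42, -45, -52, -51] -> [-14, -25, -42, -45, -48, -51, -52]
  [6, 4, 21, -33, 31, -46, 21, 44, 24] -> [-1, -3, 14, -40, 24, -53, 14, 37, 17] -> [-3, -40, -53] -> [-3, -40, -53]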